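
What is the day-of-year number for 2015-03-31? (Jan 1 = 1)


Date: March 31, 2015
Days in months 1 through 2: 59
Plus 31 days in March

Day of year: 90


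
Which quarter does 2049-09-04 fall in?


Month: September (month 9)
Q1: Jan-Mar, Q2: Apr-Jun, Q3: Jul-Sep, Q4: Oct-Dec

Q3


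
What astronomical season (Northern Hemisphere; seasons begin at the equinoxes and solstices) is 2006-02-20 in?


Date: February 20
Astronomical Winter (approx.; exact equinox/solstice day varies by year): December 21 to March 19
February 20 falls within the Winter window

Winter


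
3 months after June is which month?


June is month 6
6 + 3 = 9

September


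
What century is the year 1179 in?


Century = (year - 1) // 100 + 1
= (1179 - 1) // 100 + 1
= 1178 // 100 + 1
= 11 + 1

12th century


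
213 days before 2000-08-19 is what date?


Start: 2000-08-19, subtract 213 days
Back 19 days from August 19 reaches July 31, 2000 -> 194 left
July 2000 has 31 days -> back to June 30, 2000 -> 163 left
June 2000 has 30 days -> back to May 31, 2000 -> 133 left
May 2000 has 31 days -> back to April 30, 2000 -> 102 left
April 2000 has 30 days -> back to March 31, 2000 -> 72 left
March 2000 has 31 days -> back to February 29, 2000 -> 41 left
February 2000 has 29 days -> back to January 31, 2000 -> 12 left
January 2000: 31 - 12 = 19 -> lands on January 19

Result: 2000-01-19


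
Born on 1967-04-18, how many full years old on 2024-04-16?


Birth: 1967-04-18
Reference: 2024-04-16
Year difference: 2024 - 1967 = 57
Birthday not yet reached in 2024, subtract 1

56 years old


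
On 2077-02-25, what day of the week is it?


Date: February 25, 2077
Anchor: Jan 1, 2077. With p = 2077 - 1 = 2076: (p + p//4 - p//100 + p//400) mod 7 = (2076 + 519 - 20 + 5) mod 7 = 2580 mod 7 = 4 -> Friday (Mon=0 ... Sun=6)
Days before February (Jan): 31; offset = 31 + 25 - 1 = 55
Weekday index = (4 + 55) mod 7 = 3

Day of the week: Thursday


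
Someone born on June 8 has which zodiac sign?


Date: June 8
Conventional tropical zodiac dates: Gemini from May 21 onward; Cancer starts June 21
June 8 falls within the Gemini range

Gemini


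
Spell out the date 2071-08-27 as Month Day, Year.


ISO 2071-08-27 parses as year=2071, month=08, day=27
Month 8 -> August

August 27, 2071


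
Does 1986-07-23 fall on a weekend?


Anchor: Jan 1, 1986. With p = 1986 - 1 = 1985: (p + p//4 - p//100 + p//400) mod 7 = (1985 + 496 - 19 + 4) mod 7 = 2466 mod 7 = 2 -> Wednesday (Mon=0 ... Sun=6)
Day of year: 204; offset = 203
Weekday index = (2 + 203) mod 7 = 2 -> Wednesday
Weekend days: Saturday, Sunday

No


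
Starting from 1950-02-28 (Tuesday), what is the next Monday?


Current: Tuesday
Target: Monday
Days ahead: 6

Next Monday: 1950-03-06


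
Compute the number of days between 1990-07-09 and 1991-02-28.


From 1990-07-09 to 1991-02-28
1990-07-09: days before July = 31 + 28 + 31 + 30 + 31 + 30 = 181 (1990 is not a leap year); day of year = 181 + 9 = 190
1991-02-28: days before February = 31; day of year = 31 + 28 = 59
Rest of 1990: 365 - 190 = 175
Total = 175 + 59 = 234

234 days


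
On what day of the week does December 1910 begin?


Target: December 1, 1910
Anchor: Jan 1, 1910. With p = 1910 - 1 = 1909: (p + p//4 - p//100 + p//400) mod 7 = (1909 + 477 - 19 + 4) mod 7 = 2371 mod 7 = 5 -> Saturday (Mon=0 ... Sun=6)
Days before December (Jan-Nov): 334 days
Weekday index = (5 + 334) mod 7 = 3

Thursday


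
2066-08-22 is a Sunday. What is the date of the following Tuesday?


Current: Sunday
Target: Tuesday
Days ahead: 2

Next Tuesday: 2066-08-24


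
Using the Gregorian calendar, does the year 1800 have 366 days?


Gregorian leap year rule: divisible by 4, but not by 100, unless also by 400.
1800 is divisible by 100 but not 400 -> not a leap year

No


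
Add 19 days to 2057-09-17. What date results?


Start: 2057-09-17, add 19 days
September 2057 has 30 days: 30 - 17 = 13 days to September 30 -> 6 left
October 2057: 6 <= 31 -> lands on October 6

Result: 2057-10-06


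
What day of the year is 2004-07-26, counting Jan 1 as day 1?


Date: July 26, 2004
Days in months 1 through 6: 182
Plus 26 days in July

Day of year: 208


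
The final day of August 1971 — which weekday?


August 1971 has 31 days
Anchor: Jan 1, 1971. With p = 1971 - 1 = 1970: (p + p//4 - p//100 + p//400) mod 7 = (1970 + 492 - 19 + 4) mod 7 = 2447 mod 7 = 4 -> Friday (Mon=0 ... Sun=6)
Days before August (Jan-Jul): 212; August 1 index = (4 + 212) mod 7 = 6 -> Sunday
Last day offset: 31 - 1 = 30 days
Weekday index = (6 + 30) mod 7 = 1

Tuesday, August 31


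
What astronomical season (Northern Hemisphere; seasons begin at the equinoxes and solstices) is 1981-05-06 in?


Date: May 6
Astronomical Spring (approx.; exact equinox/solstice day varies by year): March 20 to June 20
May 6 falls within the Spring window

Spring


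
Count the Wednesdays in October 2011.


October 2011 has 31 days
Anchor: Jan 1, 2011. With p = 2011 - 1 = 2010: (p + p//4 - p//100 + p//400) mod 7 = (2010 + 502 - 20 + 5) mod 7 = 2497 mod 7 = 5 -> Saturday (Mon=0 ... Sun=6)
Days before October (Jan-Sep): 273; October 1 index = (5 + 273) mod 7 = 5 -> Saturday
First Wednesday is October 5
Wednesdays: 5, 12, 19, 26

4 Wednesdays


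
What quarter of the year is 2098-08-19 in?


Month: August (month 8)
Q1: Jan-Mar, Q2: Apr-Jun, Q3: Jul-Sep, Q4: Oct-Dec

Q3


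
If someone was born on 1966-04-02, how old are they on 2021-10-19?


Birth: 1966-04-02
Reference: 2021-10-19
Year difference: 2021 - 1966 = 55

55 years old


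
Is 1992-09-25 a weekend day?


Anchor: Jan 1, 1992. With p = 1992 - 1 = 1991: (p + p//4 - p//100 + p//400) mod 7 = (1991 + 497 - 19 + 4) mod 7 = 2473 mod 7 = 2 -> Wednesday (Mon=0 ... Sun=6)
Day of year: 269; offset = 268
Weekday index = (2 + 268) mod 7 = 4 -> Friday
Weekend days: Saturday, Sunday

No


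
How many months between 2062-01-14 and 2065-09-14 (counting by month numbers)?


From January 2062 to September 2065
3 years * 12 = 36 months, plus 8 months = 44

44 months


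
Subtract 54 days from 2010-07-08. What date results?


Start: 2010-07-08, subtract 54 days
Back 8 days from July 8 reaches June 30, 2010 -> 46 left
June 2010 has 30 days -> back to May 31, 2010 -> 16 left
May 2010: 31 - 16 = 15 -> lands on May 15

Result: 2010-05-15


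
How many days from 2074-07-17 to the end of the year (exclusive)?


Day of year: 198 of 365
Remaining = 365 - 198

167 days


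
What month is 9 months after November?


November is month 11
11 + 9 = 20; wrap: 20 - 12 = 8

August


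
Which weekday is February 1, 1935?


Target: February 1, 1935
Anchor: Jan 1, 1935. With p = 1935 - 1 = 1934: (p + p//4 - p//100 + p//400) mod 7 = (1934 + 483 - 19 + 4) mod 7 = 2402 mod 7 = 1 -> Tuesday (Mon=0 ... Sun=6)
Days before February (Jan): 31 days
Weekday index = (1 + 31) mod 7 = 4

Friday


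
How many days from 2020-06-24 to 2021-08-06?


From 2020-06-24 to 2021-08-06
2020-06-24: days before June = 31 + 29 + 31 + 30 + 31 = 152 (2020 is a leap year); day of year = 152 + 24 = 176
2021-08-06: days before August = 31 + 28 + 31 + 30 + 31 + 30 + 31 = 212 (2021 is not a leap year); day of year = 212 + 6 = 218
Rest of 2020: 366 - 176 = 190
Total = 190 + 218 = 408

408 days


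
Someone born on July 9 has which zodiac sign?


Date: July 9
Conventional tropical zodiac dates: Cancer from June 21 onward; Leo starts July 23
July 9 falls within the Cancer range

Cancer


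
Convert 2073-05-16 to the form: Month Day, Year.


ISO 2073-05-16 parses as year=2073, month=05, day=16
Month 5 -> May

May 16, 2073


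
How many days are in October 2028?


October 2028

31 days


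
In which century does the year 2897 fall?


Century = (year - 1) // 100 + 1
= (2897 - 1) // 100 + 1
= 2896 // 100 + 1
= 28 + 1

29th century


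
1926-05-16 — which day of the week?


Date: May 16, 1926
Anchor: Jan 1, 1926. With p = 1926 - 1 = 1925: (p + p//4 - p//100 + p//400) mod 7 = (1925 + 481 - 19 + 4) mod 7 = 2391 mod 7 = 4 -> Friday (Mon=0 ... Sun=6)
Days before May (Jan-Apr): 120; offset = 120 + 16 - 1 = 135
Weekday index = (4 + 135) mod 7 = 6

Day of the week: Sunday


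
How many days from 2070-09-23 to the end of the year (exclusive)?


Day of year: 266 of 365
Remaining = 365 - 266

99 days


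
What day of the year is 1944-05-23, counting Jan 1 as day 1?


Date: May 23, 1944
Days in months 1 through 4: 121
Plus 23 days in May

Day of year: 144


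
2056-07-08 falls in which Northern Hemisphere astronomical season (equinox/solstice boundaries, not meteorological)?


Date: July 8
Astronomical Summer (approx.; exact equinox/solstice day varies by year): June 21 to September 21
July 8 falls within the Summer window

Summer


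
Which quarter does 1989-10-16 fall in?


Month: October (month 10)
Q1: Jan-Mar, Q2: Apr-Jun, Q3: Jul-Sep, Q4: Oct-Dec

Q4


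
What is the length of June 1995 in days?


June 1995

30 days


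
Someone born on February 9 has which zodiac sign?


Date: February 9
Conventional tropical zodiac dates: Aquarius from January 20 onward; Pisces starts February 19
February 9 falls within the Aquarius range

Aquarius


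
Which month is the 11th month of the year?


Month 11 of 12

November


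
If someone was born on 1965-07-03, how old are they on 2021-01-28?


Birth: 1965-07-03
Reference: 2021-01-28
Year difference: 2021 - 1965 = 56
Birthday not yet reached in 2021, subtract 1

55 years old


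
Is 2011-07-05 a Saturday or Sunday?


Anchor: Jan 1, 2011. With p = 2011 - 1 = 2010: (p + p//4 - p//100 + p//400) mod 7 = (2010 + 502 - 20 + 5) mod 7 = 2497 mod 7 = 5 -> Saturday (Mon=0 ... Sun=6)
Day of year: 186; offset = 185
Weekday index = (5 + 185) mod 7 = 1 -> Tuesday
Weekend days: Saturday, Sunday

No


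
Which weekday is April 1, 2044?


Target: April 1, 2044
Anchor: Jan 1, 2044. With p = 2044 - 1 = 2043: (p + p//4 - p//100 + p//400) mod 7 = (2043 + 510 - 20 + 5) mod 7 = 2538 mod 7 = 4 -> Friday (Mon=0 ... Sun=6)
Days before April (Jan-Mar): 91 days
Weekday index = (4 + 91) mod 7 = 4

Friday


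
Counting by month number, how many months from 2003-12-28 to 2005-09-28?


From December 2003 to September 2005
2 years * 12 = 24 months, minus 3 months = 21

21 months


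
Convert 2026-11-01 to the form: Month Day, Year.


ISO 2026-11-01 parses as year=2026, month=11, day=01
Month 11 -> November

November 1, 2026


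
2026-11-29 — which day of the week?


Date: November 29, 2026
Anchor: Jan 1, 2026. With p = 2026 - 1 = 2025: (p + p//4 - p//100 + p//400) mod 7 = (2025 + 506 - 20 + 5) mod 7 = 2516 mod 7 = 3 -> Thursday (Mon=0 ... Sun=6)
Days before November (Jan-Oct): 304; offset = 304 + 29 - 1 = 332
Weekday index = (3 + 332) mod 7 = 6

Day of the week: Sunday


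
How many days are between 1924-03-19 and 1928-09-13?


From 1924-03-19 to 1928-09-13
1924-03-19: days before March = 31 + 29 = 60 (1924 is a leap year); day of year = 60 + 19 = 79
1928-09-13: days before September = 31 + 29 + 31 + 30 + 31 + 30 + 31 + 31 = 244 (1928 is a leap year); day of year = 244 + 13 = 257
Rest of 1924: 366 - 79 = 287
Full years 1925 (365), 1926 (365), 1927 (365): 1095
Total = 287 + 1095 + 257 = 1639

1639 days


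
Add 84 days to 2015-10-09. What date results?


Start: 2015-10-09, add 84 days
October 2015 has 31 days: 31 - 9 = 22 days to October 31 -> 62 left
November 2015 has 30 days -> 32 left
December 2015 has 31 days -> 1 left
January 2016: 1 <= 31 -> lands on January 1

Result: 2016-01-01


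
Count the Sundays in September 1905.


September 1905 has 30 days
Anchor: Jan 1, 1905. With p = 1905 - 1 = 1904: (p + p//4 - p//100 + p//400) mod 7 = (1904 + 476 - 19 + 4) mod 7 = 2365 mod 7 = 6 -> Sunday (Mon=0 ... Sun=6)
Days before September (Jan-Aug): 243; September 1 index = (6 + 243) mod 7 = 4 -> Friday
First Sunday is September 3
Sundays: 3, 10, 17, 24

4 Sundays


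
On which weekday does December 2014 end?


December 2014 has 31 days
Anchor: Jan 1, 2014. With p = 2014 - 1 = 2013: (p + p//4 - p//100 + p//400) mod 7 = (2013 + 503 - 20 + 5) mod 7 = 2501 mod 7 = 2 -> Wednesday (Mon=0 ... Sun=6)
Days before December (Jan-Nov): 334; December 1 index = (2 + 334) mod 7 = 0 -> Monday
Last day offset: 31 - 1 = 30 days
Weekday index = (0 + 30) mod 7 = 2

Wednesday, December 31


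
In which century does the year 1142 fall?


Century = (year - 1) // 100 + 1
= (1142 - 1) // 100 + 1
= 1141 // 100 + 1
= 11 + 1

12th century


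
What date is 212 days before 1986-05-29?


Start: 1986-05-29, subtract 212 days
Back 29 days from May 29 reaches April 30, 1986 -> 183 left
April 1986 has 30 days -> back to March 31, 1986 -> 153 left
March 1986 has 31 days -> back to February 28, 1986 -> 122 left
February 1986 has 28 days -> back to January 31, 1986 -> 94 left
January 1986 has 31 days -> back to December 31, 1985 -> 63 left
December 1985 has 31 days -> back to November 30, 1985 -> 32 left
November 1985 has 30 days -> back to October 31, 1985 -> 2 left
October 1985: 31 - 2 = 29 -> lands on October 29

Result: 1985-10-29


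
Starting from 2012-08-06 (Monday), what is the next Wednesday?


Current: Monday
Target: Wednesday
Days ahead: 2

Next Wednesday: 2012-08-08


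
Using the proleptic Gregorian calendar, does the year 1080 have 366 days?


Gregorian leap year rule: divisible by 4, but not by 100, unless also by 400.
1080 is divisible by 4 but not 100 -> leap year

Yes


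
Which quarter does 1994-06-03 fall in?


Month: June (month 6)
Q1: Jan-Mar, Q2: Apr-Jun, Q3: Jul-Sep, Q4: Oct-Dec

Q2


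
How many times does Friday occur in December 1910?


December 1910 has 31 days
Anchor: Jan 1, 1910. With p = 1910 - 1 = 1909: (p + p//4 - p//100 + p//400) mod 7 = (1909 + 477 - 19 + 4) mod 7 = 2371 mod 7 = 5 -> Saturday (Mon=0 ... Sun=6)
Days before December (Jan-Nov): 334; December 1 index = (5 + 334) mod 7 = 3 -> Thursday
First Friday is December 2
Fridays: 2, 9, 16, 23, 30

5 Fridays


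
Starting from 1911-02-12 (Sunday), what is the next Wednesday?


Current: Sunday
Target: Wednesday
Days ahead: 3

Next Wednesday: 1911-02-15


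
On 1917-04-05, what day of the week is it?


Date: April 5, 1917
Anchor: Jan 1, 1917. With p = 1917 - 1 = 1916: (p + p//4 - p//100 + p//400) mod 7 = (1916 + 479 - 19 + 4) mod 7 = 2380 mod 7 = 0 -> Monday (Mon=0 ... Sun=6)
Days before April (Jan-Mar): 90; offset = 90 + 5 - 1 = 94
Weekday index = (0 + 94) mod 7 = 3

Day of the week: Thursday


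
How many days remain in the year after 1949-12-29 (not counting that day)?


Day of year: 363 of 365
Remaining = 365 - 363

2 days


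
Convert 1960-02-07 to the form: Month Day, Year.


ISO 1960-02-07 parses as year=1960, month=02, day=07
Month 2 -> February

February 7, 1960


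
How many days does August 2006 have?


August 2006

31 days


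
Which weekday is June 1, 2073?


Target: June 1, 2073
Anchor: Jan 1, 2073. With p = 2073 - 1 = 2072: (p + p//4 - p//100 + p//400) mod 7 = (2072 + 518 - 20 + 5) mod 7 = 2575 mod 7 = 6 -> Sunday (Mon=0 ... Sun=6)
Days before June (Jan-May): 151 days
Weekday index = (6 + 151) mod 7 = 3

Thursday


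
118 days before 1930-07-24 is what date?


Start: 1930-07-24, subtract 118 days
Back 24 days from July 24 reaches June 30, 1930 -> 94 left
June 1930 has 30 days -> back to May 31, 1930 -> 64 left
May 1930 has 31 days -> back to April 30, 1930 -> 33 left
April 1930 has 30 days -> back to March 31, 1930 -> 3 left
March 1930: 31 - 3 = 28 -> lands on March 28

Result: 1930-03-28


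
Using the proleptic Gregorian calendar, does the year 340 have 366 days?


Gregorian leap year rule: divisible by 4, but not by 100, unless also by 400.
340 is divisible by 4 but not 100 -> leap year

Yes


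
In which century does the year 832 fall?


Century = (year - 1) // 100 + 1
= (832 - 1) // 100 + 1
= 831 // 100 + 1
= 8 + 1

9th century


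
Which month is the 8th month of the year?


Month 8 of 12

August


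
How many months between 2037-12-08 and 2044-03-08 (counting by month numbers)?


From December 2037 to March 2044
7 years * 12 = 84 months, minus 9 months = 75

75 months


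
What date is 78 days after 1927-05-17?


Start: 1927-05-17, add 78 days
May 1927 has 31 days: 31 - 17 = 14 days to May 31 -> 64 left
June 1927 has 30 days -> 34 left
July 1927 has 31 days -> 3 left
August 1927: 3 <= 31 -> lands on August 3

Result: 1927-08-03


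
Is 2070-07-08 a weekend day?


Anchor: Jan 1, 2070. With p = 2070 - 1 = 2069: (p + p//4 - p//100 + p//400) mod 7 = (2069 + 517 - 20 + 5) mod 7 = 2571 mod 7 = 2 -> Wednesday (Mon=0 ... Sun=6)
Day of year: 189; offset = 188
Weekday index = (2 + 188) mod 7 = 1 -> Tuesday
Weekend days: Saturday, Sunday

No


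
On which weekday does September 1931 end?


September 1931 has 30 days
Anchor: Jan 1, 1931. With p = 1931 - 1 = 1930: (p + p//4 - p//100 + p//400) mod 7 = (1930 + 482 - 19 + 4) mod 7 = 2397 mod 7 = 3 -> Thursday (Mon=0 ... Sun=6)
Days before September (Jan-Aug): 243; September 1 index = (3 + 243) mod 7 = 1 -> Tuesday
Last day offset: 30 - 1 = 29 days
Weekday index = (1 + 29) mod 7 = 2

Wednesday, September 30


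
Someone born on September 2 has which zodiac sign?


Date: September 2
Conventional tropical zodiac dates: Virgo from August 23 onward; Libra starts September 23
September 2 falls within the Virgo range

Virgo


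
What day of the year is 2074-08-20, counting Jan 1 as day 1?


Date: August 20, 2074
Days in months 1 through 7: 212
Plus 20 days in August

Day of year: 232


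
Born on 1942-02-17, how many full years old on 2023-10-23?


Birth: 1942-02-17
Reference: 2023-10-23
Year difference: 2023 - 1942 = 81

81 years old


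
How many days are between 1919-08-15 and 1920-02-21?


From 1919-08-15 to 1920-02-21
1919-08-15: days before August = 31 + 28 + 31 + 30 + 31 + 30 + 31 = 212 (1919 is not a leap year); day of year = 212 + 15 = 227
1920-02-21: days before February = 31; day of year = 31 + 21 = 52
Rest of 1919: 365 - 227 = 138
Total = 138 + 52 = 190

190 days


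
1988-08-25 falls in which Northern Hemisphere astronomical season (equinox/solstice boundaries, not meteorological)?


Date: August 25
Astronomical Summer (approx.; exact equinox/solstice day varies by year): June 21 to September 21
August 25 falls within the Summer window

Summer


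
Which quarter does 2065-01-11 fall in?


Month: January (month 1)
Q1: Jan-Mar, Q2: Apr-Jun, Q3: Jul-Sep, Q4: Oct-Dec

Q1


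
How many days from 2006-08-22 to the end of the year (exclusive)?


Day of year: 234 of 365
Remaining = 365 - 234

131 days


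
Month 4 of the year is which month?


Month 4 of 12

April


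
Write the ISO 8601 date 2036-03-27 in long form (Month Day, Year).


ISO 2036-03-27 parses as year=2036, month=03, day=27
Month 3 -> March

March 27, 2036


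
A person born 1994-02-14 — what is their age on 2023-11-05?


Birth: 1994-02-14
Reference: 2023-11-05
Year difference: 2023 - 1994 = 29

29 years old


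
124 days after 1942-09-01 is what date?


Start: 1942-09-01, add 124 days
September 1942 has 30 days: 30 - 1 = 29 days to September 30 -> 95 left
October 1942 has 31 days -> 64 left
November 1942 has 30 days -> 34 left
December 1942 has 31 days -> 3 left
January 1943: 3 <= 31 -> lands on January 3

Result: 1943-01-03


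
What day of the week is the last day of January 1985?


January 1985 has 31 days
Anchor: Jan 1, 1985. With p = 1985 - 1 = 1984: (p + p//4 - p//100 + p//400) mod 7 = (1984 + 496 - 19 + 4) mod 7 = 2465 mod 7 = 1 -> Tuesday (Mon=0 ... Sun=6)
January 1 is the anchor itself -> Tuesday
Last day offset: 31 - 1 = 30 days
Weekday index = (1 + 30) mod 7 = 3

Thursday, January 31


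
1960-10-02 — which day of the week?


Date: October 2, 1960
Anchor: Jan 1, 1960. With p = 1960 - 1 = 1959: (p + p//4 - p//100 + p//400) mod 7 = (1959 + 489 - 19 + 4) mod 7 = 2433 mod 7 = 4 -> Friday (Mon=0 ... Sun=6)
Days before October (Jan-Sep): 274; offset = 274 + 2 - 1 = 275
Weekday index = (4 + 275) mod 7 = 6

Day of the week: Sunday


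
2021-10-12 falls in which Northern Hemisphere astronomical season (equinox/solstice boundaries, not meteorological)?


Date: October 12
Astronomical Autumn (approx.; exact equinox/solstice day varies by year): September 22 to December 20
October 12 falls within the Autumn window

Autumn


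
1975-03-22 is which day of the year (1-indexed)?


Date: March 22, 1975
Days in months 1 through 2: 59
Plus 22 days in March

Day of year: 81


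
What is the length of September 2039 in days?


September 2039

30 days


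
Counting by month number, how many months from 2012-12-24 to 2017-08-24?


From December 2012 to August 2017
5 years * 12 = 60 months, minus 4 months = 56

56 months


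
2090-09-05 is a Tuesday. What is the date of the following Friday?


Current: Tuesday
Target: Friday
Days ahead: 3

Next Friday: 2090-09-08


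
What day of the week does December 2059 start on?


Target: December 1, 2059
Anchor: Jan 1, 2059. With p = 2059 - 1 = 2058: (p + p//4 - p//100 + p//400) mod 7 = (2058 + 514 - 20 + 5) mod 7 = 2557 mod 7 = 2 -> Wednesday (Mon=0 ... Sun=6)
Days before December (Jan-Nov): 334 days
Weekday index = (2 + 334) mod 7 = 0

Monday


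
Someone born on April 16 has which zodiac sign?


Date: April 16
Conventional tropical zodiac dates: Aries from March 21 onward; Taurus starts April 20
April 16 falls within the Aries range

Aries


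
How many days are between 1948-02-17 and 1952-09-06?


From 1948-02-17 to 1952-09-06
1948-02-17: days before February = 31; day of year = 31 + 17 = 48
1952-09-06: days before September = 31 + 29 + 31 + 30 + 31 + 30 + 31 + 31 = 244 (1952 is a leap year); day of year = 244 + 6 = 250
Rest of 1948: 366 - 48 = 318
Full years 1949 (365), 1950 (365), 1951 (365): 1095
Total = 318 + 1095 + 250 = 1663

1663 days


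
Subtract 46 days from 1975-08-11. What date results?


Start: 1975-08-11, subtract 46 days
Back 11 days from August 11 reaches July 31, 1975 -> 35 left
July 1975 has 31 days -> back to June 30, 1975 -> 4 left
June 1975: 30 - 4 = 26 -> lands on June 26

Result: 1975-06-26


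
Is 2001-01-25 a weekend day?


Anchor: Jan 1, 2001. With p = 2001 - 1 = 2000: (p + p//4 - p//100 + p//400) mod 7 = (2000 + 500 - 20 + 5) mod 7 = 2485 mod 7 = 0 -> Monday (Mon=0 ... Sun=6)
Day of year: 25; offset = 24
Weekday index = (0 + 24) mod 7 = 3 -> Thursday
Weekend days: Saturday, Sunday

No


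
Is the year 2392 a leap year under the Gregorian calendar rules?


Gregorian leap year rule: divisible by 4, but not by 100, unless also by 400.
2392 is divisible by 4 but not 100 -> leap year

Yes


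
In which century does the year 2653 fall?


Century = (year - 1) // 100 + 1
= (2653 - 1) // 100 + 1
= 2652 // 100 + 1
= 26 + 1

27th century


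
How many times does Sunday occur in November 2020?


November 2020 has 30 days
Anchor: Jan 1, 2020. With p = 2020 - 1 = 2019: (p + p//4 - p//100 + p//400) mod 7 = (2019 + 504 - 20 + 5) mod 7 = 2508 mod 7 = 2 -> Wednesday (Mon=0 ... Sun=6)
Days before November (Jan-Oct): 305; November 1 index = (2 + 305) mod 7 = 6 -> Sunday
First Sunday is November 1
Sundays: 1, 8, 15, 22, 29

5 Sundays


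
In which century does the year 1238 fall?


Century = (year - 1) // 100 + 1
= (1238 - 1) // 100 + 1
= 1237 // 100 + 1
= 12 + 1

13th century


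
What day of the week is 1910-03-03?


Date: March 3, 1910
Anchor: Jan 1, 1910. With p = 1910 - 1 = 1909: (p + p//4 - p//100 + p//400) mod 7 = (1909 + 477 - 19 + 4) mod 7 = 2371 mod 7 = 5 -> Saturday (Mon=0 ... Sun=6)
Days before March (Jan-Feb): 59; offset = 59 + 3 - 1 = 61
Weekday index = (5 + 61) mod 7 = 3

Day of the week: Thursday


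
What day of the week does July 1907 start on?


Target: July 1, 1907
Anchor: Jan 1, 1907. With p = 1907 - 1 = 1906: (p + p//4 - p//100 + p//400) mod 7 = (1906 + 476 - 19 + 4) mod 7 = 2367 mod 7 = 1 -> Tuesday (Mon=0 ... Sun=6)
Days before July (Jan-Jun): 181 days
Weekday index = (1 + 181) mod 7 = 0

Monday


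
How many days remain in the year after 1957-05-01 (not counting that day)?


Day of year: 121 of 365
Remaining = 365 - 121

244 days


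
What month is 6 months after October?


October is month 10
10 + 6 = 16; wrap: 16 - 12 = 4

April


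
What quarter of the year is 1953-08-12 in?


Month: August (month 8)
Q1: Jan-Mar, Q2: Apr-Jun, Q3: Jul-Sep, Q4: Oct-Dec

Q3


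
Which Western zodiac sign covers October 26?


Date: October 26
Conventional tropical zodiac dates: Scorpio from October 23 onward; Sagittarius starts November 22
October 26 falls within the Scorpio range

Scorpio


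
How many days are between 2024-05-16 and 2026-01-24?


From 2024-05-16 to 2026-01-24
2024-05-16: days before May = 31 + 29 + 31 + 30 = 121 (2024 is a leap year); day of year = 121 + 16 = 137
2026-01-24: day of year = 24
Rest of 2024: 366 - 137 = 229
Full years 2025 (365): 365
Total = 229 + 365 + 24 = 618

618 days


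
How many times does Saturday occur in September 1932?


September 1932 has 30 days
Anchor: Jan 1, 1932. With p = 1932 - 1 = 1931: (p + p//4 - p//100 + p//400) mod 7 = (1931 + 482 - 19 + 4) mod 7 = 2398 mod 7 = 4 -> Friday (Mon=0 ... Sun=6)
Days before September (Jan-Aug): 244; September 1 index = (4 + 244) mod 7 = 3 -> Thursday
First Saturday is September 3
Saturdays: 3, 10, 17, 24

4 Saturdays


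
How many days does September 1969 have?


September 1969

30 days


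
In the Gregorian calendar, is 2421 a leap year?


Gregorian leap year rule: divisible by 4, but not by 100, unless also by 400.
2421 is not divisible by 4 -> not a leap year

No


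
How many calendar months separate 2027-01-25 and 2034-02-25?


From January 2027 to February 2034
7 years * 12 = 84 months, plus 1 month = 85

85 months


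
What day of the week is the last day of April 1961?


April 1961 has 30 days
Anchor: Jan 1, 1961. With p = 1961 - 1 = 1960: (p + p//4 - p//100 + p//400) mod 7 = (1960 + 490 - 19 + 4) mod 7 = 2435 mod 7 = 6 -> Sunday (Mon=0 ... Sun=6)
Days before April (Jan-Mar): 90; April 1 index = (6 + 90) mod 7 = 5 -> Saturday
Last day offset: 30 - 1 = 29 days
Weekday index = (5 + 29) mod 7 = 6

Sunday, April 30


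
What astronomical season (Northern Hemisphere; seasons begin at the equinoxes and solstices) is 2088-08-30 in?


Date: August 30
Astronomical Summer (approx.; exact equinox/solstice day varies by year): June 21 to September 21
August 30 falls within the Summer window

Summer


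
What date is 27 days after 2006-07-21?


Start: 2006-07-21, add 27 days
July 2006 has 31 days: 31 - 21 = 10 days to July 31 -> 17 left
August 2006: 17 <= 31 -> lands on August 17

Result: 2006-08-17


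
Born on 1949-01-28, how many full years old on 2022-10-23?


Birth: 1949-01-28
Reference: 2022-10-23
Year difference: 2022 - 1949 = 73

73 years old


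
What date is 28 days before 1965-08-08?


Start: 1965-08-08, subtract 28 days
Back 8 days from August 8 reaches July 31, 1965 -> 20 left
July 1965: 31 - 20 = 11 -> lands on July 11

Result: 1965-07-11


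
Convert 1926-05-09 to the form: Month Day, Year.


ISO 1926-05-09 parses as year=1926, month=05, day=09
Month 5 -> May

May 9, 1926


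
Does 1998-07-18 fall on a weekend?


Anchor: Jan 1, 1998. With p = 1998 - 1 = 1997: (p + p//4 - p//100 + p//400) mod 7 = (1997 + 499 - 19 + 4) mod 7 = 2481 mod 7 = 3 -> Thursday (Mon=0 ... Sun=6)
Day of year: 199; offset = 198
Weekday index = (3 + 198) mod 7 = 5 -> Saturday
Weekend days: Saturday, Sunday

Yes


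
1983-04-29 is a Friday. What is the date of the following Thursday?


Current: Friday
Target: Thursday
Days ahead: 6

Next Thursday: 1983-05-05


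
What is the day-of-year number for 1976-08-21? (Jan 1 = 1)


Date: August 21, 1976
Days in months 1 through 7: 213
Plus 21 days in August

Day of year: 234


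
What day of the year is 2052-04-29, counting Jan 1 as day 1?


Date: April 29, 2052
Days in months 1 through 3: 91
Plus 29 days in April

Day of year: 120


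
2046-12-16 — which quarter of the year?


Month: December (month 12)
Q1: Jan-Mar, Q2: Apr-Jun, Q3: Jul-Sep, Q4: Oct-Dec

Q4


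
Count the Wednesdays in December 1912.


December 1912 has 31 days
Anchor: Jan 1, 1912. With p = 1912 - 1 = 1911: (p + p//4 - p//100 + p//400) mod 7 = (1911 + 477 - 19 + 4) mod 7 = 2373 mod 7 = 0 -> Monday (Mon=0 ... Sun=6)
Days before December (Jan-Nov): 335; December 1 index = (0 + 335) mod 7 = 6 -> Sunday
First Wednesday is December 4
Wednesdays: 4, 11, 18, 25

4 Wednesdays


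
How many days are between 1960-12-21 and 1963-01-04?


From 1960-12-21 to 1963-01-04
1960-12-21: days before December = 31 + 29 + 31 + 30 + 31 + 30 + 31 + 31 + 30 + 31 + 30 = 335 (1960 is a leap year); day of year = 335 + 21 = 356
1963-01-04: day of year = 4
Rest of 1960: 366 - 356 = 10
Full years 1961 (365), 1962 (365): 730
Total = 10 + 730 + 4 = 744

744 days


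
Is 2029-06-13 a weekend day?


Anchor: Jan 1, 2029. With p = 2029 - 1 = 2028: (p + p//4 - p//100 + p//400) mod 7 = (2028 + 507 - 20 + 5) mod 7 = 2520 mod 7 = 0 -> Monday (Mon=0 ... Sun=6)
Day of year: 164; offset = 163
Weekday index = (0 + 163) mod 7 = 2 -> Wednesday
Weekend days: Saturday, Sunday

No


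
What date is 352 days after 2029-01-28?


Start: 2029-01-28, add 352 days
January 2029 has 31 days: 31 - 28 = 3 days to January 31 -> 349 left
February 2029 has 28 days -> 321 left
March 2029 has 31 days -> 290 left
April 2029 has 30 days -> 260 left
May 2029 has 31 days -> 229 left
June 2029 has 30 days -> 199 left
July 2029 has 31 days -> 168 left
August 2029 has 31 days -> 137 left
September 2029 has 30 days -> 107 left
October 2029 has 31 days -> 76 left
November 2029 has 30 days -> 46 left
December 2029 has 31 days -> 15 left
January 2030: 15 <= 31 -> lands on January 15

Result: 2030-01-15


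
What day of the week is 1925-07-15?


Date: July 15, 1925
Anchor: Jan 1, 1925. With p = 1925 - 1 = 1924: (p + p//4 - p//100 + p//400) mod 7 = (1924 + 481 - 19 + 4) mod 7 = 2390 mod 7 = 3 -> Thursday (Mon=0 ... Sun=6)
Days before July (Jan-Jun): 181; offset = 181 + 15 - 1 = 195
Weekday index = (3 + 195) mod 7 = 2

Day of the week: Wednesday


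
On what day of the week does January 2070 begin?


Target: January 1, 2070
Anchor: Jan 1, 2070. With p = 2070 - 1 = 2069: (p + p//4 - p//100 + p//400) mod 7 = (2069 + 517 - 20 + 5) mod 7 = 2571 mod 7 = 2 -> Wednesday (Mon=0 ... Sun=6)
Offset from anchor: 0 days
Weekday index = (2 + 0) mod 7 = 2

Wednesday


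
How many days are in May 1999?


May 1999

31 days


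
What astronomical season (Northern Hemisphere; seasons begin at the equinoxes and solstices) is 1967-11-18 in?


Date: November 18
Astronomical Autumn (approx.; exact equinox/solstice day varies by year): September 22 to December 20
November 18 falls within the Autumn window

Autumn


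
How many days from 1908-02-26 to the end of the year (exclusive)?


Day of year: 57 of 366
Remaining = 366 - 57

309 days


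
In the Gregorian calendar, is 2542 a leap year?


Gregorian leap year rule: divisible by 4, but not by 100, unless also by 400.
2542 is not divisible by 4 -> not a leap year

No


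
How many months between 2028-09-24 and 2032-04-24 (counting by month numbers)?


From September 2028 to April 2032
4 years * 12 = 48 months, minus 5 months = 43

43 months


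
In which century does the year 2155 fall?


Century = (year - 1) // 100 + 1
= (2155 - 1) // 100 + 1
= 2154 // 100 + 1
= 21 + 1

22nd century


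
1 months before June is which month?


June is month 6
6 - 1 = 5

May


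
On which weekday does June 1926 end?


June 1926 has 30 days
Anchor: Jan 1, 1926. With p = 1926 - 1 = 1925: (p + p//4 - p//100 + p//400) mod 7 = (1925 + 481 - 19 + 4) mod 7 = 2391 mod 7 = 4 -> Friday (Mon=0 ... Sun=6)
Days before June (Jan-May): 151; June 1 index = (4 + 151) mod 7 = 1 -> Tuesday
Last day offset: 30 - 1 = 29 days
Weekday index = (1 + 29) mod 7 = 2

Wednesday, June 30


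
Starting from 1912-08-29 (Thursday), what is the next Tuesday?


Current: Thursday
Target: Tuesday
Days ahead: 5

Next Tuesday: 1912-09-03


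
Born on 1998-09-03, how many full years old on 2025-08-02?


Birth: 1998-09-03
Reference: 2025-08-02
Year difference: 2025 - 1998 = 27
Birthday not yet reached in 2025, subtract 1

26 years old


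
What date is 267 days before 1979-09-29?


Start: 1979-09-29, subtract 267 days
Back 29 days from September 29 reaches August 31, 1979 -> 238 left
August 1979 has 31 days -> back to July 31, 1979 -> 207 left
July 1979 has 31 days -> back to June 30, 1979 -> 176 left
June 1979 has 30 days -> back to May 31, 1979 -> 146 left
May 1979 has 31 days -> back to April 30, 1979 -> 115 left
April 1979 has 30 days -> back to March 31, 1979 -> 85 left
March 1979 has 31 days -> back to February 28, 1979 -> 54 left
February 1979 has 28 days -> back to January 31, 1979 -> 26 left
January 1979: 31 - 26 = 5 -> lands on January 5

Result: 1979-01-05


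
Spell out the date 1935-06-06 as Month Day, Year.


ISO 1935-06-06 parses as year=1935, month=06, day=06
Month 6 -> June

June 6, 1935


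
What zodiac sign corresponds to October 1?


Date: October 1
Conventional tropical zodiac dates: Libra from September 23 onward; Scorpio starts October 23
October 1 falls within the Libra range

Libra


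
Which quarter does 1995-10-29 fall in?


Month: October (month 10)
Q1: Jan-Mar, Q2: Apr-Jun, Q3: Jul-Sep, Q4: Oct-Dec

Q4


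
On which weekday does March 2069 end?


March 2069 has 31 days
Anchor: Jan 1, 2069. With p = 2069 - 1 = 2068: (p + p//4 - p//100 + p//400) mod 7 = (2068 + 517 - 20 + 5) mod 7 = 2570 mod 7 = 1 -> Tuesday (Mon=0 ... Sun=6)
Days before March (Jan-Feb): 59; March 1 index = (1 + 59) mod 7 = 4 -> Friday
Last day offset: 31 - 1 = 30 days
Weekday index = (4 + 30) mod 7 = 6

Sunday, March 31


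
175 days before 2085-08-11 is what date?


Start: 2085-08-11, subtract 175 days
Back 11 days from August 11 reaches July 31, 2085 -> 164 left
July 2085 has 31 days -> back to June 30, 2085 -> 133 left
June 2085 has 30 days -> back to May 31, 2085 -> 103 left
May 2085 has 31 days -> back to April 30, 2085 -> 72 left
April 2085 has 30 days -> back to March 31, 2085 -> 42 left
March 2085 has 31 days -> back to February 28, 2085 -> 11 left
February 2085: 28 - 11 = 17 -> lands on February 17

Result: 2085-02-17


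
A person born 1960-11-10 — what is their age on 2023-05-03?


Birth: 1960-11-10
Reference: 2023-05-03
Year difference: 2023 - 1960 = 63
Birthday not yet reached in 2023, subtract 1

62 years old


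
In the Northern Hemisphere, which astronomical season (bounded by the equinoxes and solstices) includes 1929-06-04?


Date: June 4
Astronomical Spring (approx.; exact equinox/solstice day varies by year): March 20 to June 20
June 4 falls within the Spring window

Spring


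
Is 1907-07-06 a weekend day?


Anchor: Jan 1, 1907. With p = 1907 - 1 = 1906: (p + p//4 - p//100 + p//400) mod 7 = (1906 + 476 - 19 + 4) mod 7 = 2367 mod 7 = 1 -> Tuesday (Mon=0 ... Sun=6)
Day of year: 187; offset = 186
Weekday index = (1 + 186) mod 7 = 5 -> Saturday
Weekend days: Saturday, Sunday

Yes


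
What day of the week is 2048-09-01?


Date: September 1, 2048
Anchor: Jan 1, 2048. With p = 2048 - 1 = 2047: (p + p//4 - p//100 + p//400) mod 7 = (2047 + 511 - 20 + 5) mod 7 = 2543 mod 7 = 2 -> Wednesday (Mon=0 ... Sun=6)
Days before September (Jan-Aug): 244; offset = 244 + 1 - 1 = 244
Weekday index = (2 + 244) mod 7 = 1

Day of the week: Tuesday


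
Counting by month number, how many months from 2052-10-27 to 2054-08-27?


From October 2052 to August 2054
2 years * 12 = 24 months, minus 2 months = 22

22 months


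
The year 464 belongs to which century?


Century = (year - 1) // 100 + 1
= (464 - 1) // 100 + 1
= 463 // 100 + 1
= 4 + 1

5th century


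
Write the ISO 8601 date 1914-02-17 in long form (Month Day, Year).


ISO 1914-02-17 parses as year=1914, month=02, day=17
Month 2 -> February

February 17, 1914


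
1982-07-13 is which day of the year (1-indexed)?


Date: July 13, 1982
Days in months 1 through 6: 181
Plus 13 days in July

Day of year: 194


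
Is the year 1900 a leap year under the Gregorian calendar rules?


Gregorian leap year rule: divisible by 4, but not by 100, unless also by 400.
1900 is divisible by 100 but not 400 -> not a leap year

No


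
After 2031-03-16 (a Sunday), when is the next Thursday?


Current: Sunday
Target: Thursday
Days ahead: 4

Next Thursday: 2031-03-20


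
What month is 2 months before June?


June is month 6
6 - 2 = 4

April


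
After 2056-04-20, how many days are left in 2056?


Day of year: 111 of 366
Remaining = 366 - 111

255 days


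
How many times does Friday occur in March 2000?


March 2000 has 31 days
Anchor: Jan 1, 2000. With p = 2000 - 1 = 1999: (p + p//4 - p//100 + p//400) mod 7 = (1999 + 499 - 19 + 4) mod 7 = 2483 mod 7 = 5 -> Saturday (Mon=0 ... Sun=6)
Days before March (Jan-Feb): 60; March 1 index = (5 + 60) mod 7 = 2 -> Wednesday
First Friday is March 3
Fridays: 3, 10, 17, 24, 31

5 Fridays


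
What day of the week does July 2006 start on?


Target: July 1, 2006
Anchor: Jan 1, 2006. With p = 2006 - 1 = 2005: (p + p//4 - p//100 + p//400) mod 7 = (2005 + 501 - 20 + 5) mod 7 = 2491 mod 7 = 6 -> Sunday (Mon=0 ... Sun=6)
Days before July (Jan-Jun): 181 days
Weekday index = (6 + 181) mod 7 = 5

Saturday


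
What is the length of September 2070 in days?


September 2070

30 days


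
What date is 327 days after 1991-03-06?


Start: 1991-03-06, add 327 days
March 1991 has 31 days: 31 - 6 = 25 days to March 31 -> 302 left
April 1991 has 30 days -> 272 left
May 1991 has 31 days -> 241 left
June 1991 has 30 days -> 211 left
July 1991 has 31 days -> 180 left
August 1991 has 31 days -> 149 left
September 1991 has 30 days -> 119 left
October 1991 has 31 days -> 88 left
November 1991 has 30 days -> 58 left
December 1991 has 31 days -> 27 left
January 1992: 27 <= 31 -> lands on January 27

Result: 1992-01-27


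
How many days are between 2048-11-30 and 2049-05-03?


From 2048-11-30 to 2049-05-03
2048-11-30: days before November = 31 + 29 + 31 + 30 + 31 + 30 + 31 + 31 + 30 + 31 = 305 (2048 is a leap year); day of year = 305 + 30 = 335
2049-05-03: days before May = 31 + 28 + 31 + 30 = 120 (2049 is not a leap year); day of year = 120 + 3 = 123
Rest of 2048: 366 - 335 = 31
Total = 31 + 123 = 154

154 days


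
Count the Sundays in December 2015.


December 2015 has 31 days
Anchor: Jan 1, 2015. With p = 2015 - 1 = 2014: (p + p//4 - p//100 + p//400) mod 7 = (2014 + 503 - 20 + 5) mod 7 = 2502 mod 7 = 3 -> Thursday (Mon=0 ... Sun=6)
Days before December (Jan-Nov): 334; December 1 index = (3 + 334) mod 7 = 1 -> Tuesday
First Sunday is December 6
Sundays: 6, 13, 20, 27

4 Sundays


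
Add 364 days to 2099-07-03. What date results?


Start: 2099-07-03, add 364 days
July 2099 has 31 days: 31 - 3 = 28 days to July 31 -> 336 left
August 2099 has 31 days -> 305 left
September 2099 has 30 days -> 275 left
October 2099 has 31 days -> 244 left
November 2099 has 30 days -> 214 left
December 2099 has 31 days -> 183 left
January 2100 has 31 days -> 152 left
February 2100 has 28 days -> 124 left
March 2100 has 31 days -> 93 left
April 2100 has 30 days -> 63 left
May 2100 has 31 days -> 32 left
June 2100 has 30 days -> 2 left
July 2100: 2 <= 31 -> lands on July 2

Result: 2100-07-02


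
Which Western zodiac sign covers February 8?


Date: February 8
Conventional tropical zodiac dates: Aquarius from January 20 onward; Pisces starts February 19
February 8 falls within the Aquarius range

Aquarius
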